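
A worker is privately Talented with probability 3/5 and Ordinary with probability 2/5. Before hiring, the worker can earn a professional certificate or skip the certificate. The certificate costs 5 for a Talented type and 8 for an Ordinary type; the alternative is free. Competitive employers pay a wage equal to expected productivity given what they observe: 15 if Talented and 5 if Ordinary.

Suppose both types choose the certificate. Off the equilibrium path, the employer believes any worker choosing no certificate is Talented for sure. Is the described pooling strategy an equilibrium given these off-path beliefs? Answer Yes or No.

On path, the employer holds the prior and pays 3/5·15 + 2/5·5 = 11. Off path (no certificate), believing Talented, it pays 15.
Talented: the certificate nets 11 − 5 = 6; no certificate nets 15. Talented would deviate.
Ordinary: the certificate nets 11 − 8 = 3; no certificate nets 15. Ordinary would deviate.
A type deviates, so pooling fails.

No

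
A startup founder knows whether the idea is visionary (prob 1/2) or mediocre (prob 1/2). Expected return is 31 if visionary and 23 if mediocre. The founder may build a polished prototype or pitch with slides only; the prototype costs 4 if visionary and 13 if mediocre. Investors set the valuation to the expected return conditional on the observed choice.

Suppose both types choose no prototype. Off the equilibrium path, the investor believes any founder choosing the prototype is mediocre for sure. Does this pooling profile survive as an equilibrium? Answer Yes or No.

On path, the investor holds the prior and pays 1/2·31 + 1/2·23 = 27. Off path (the prototype), believing mediocre, it pays 23.
visionary: no prototype nets 27; the prototype nets 23 − 4 = 19. visionary stays.
mediocre: no prototype nets 27; the prototype nets 23 − 13 = 10. mediocre stays.
No type deviates, so pooling is sustained.

Yes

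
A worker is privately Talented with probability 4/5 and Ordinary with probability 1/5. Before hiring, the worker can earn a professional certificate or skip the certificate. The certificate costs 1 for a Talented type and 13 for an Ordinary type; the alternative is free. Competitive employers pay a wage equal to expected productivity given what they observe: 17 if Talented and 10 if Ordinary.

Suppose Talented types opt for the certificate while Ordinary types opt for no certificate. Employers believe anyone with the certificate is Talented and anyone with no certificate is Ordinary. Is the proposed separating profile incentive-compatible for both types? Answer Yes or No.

Yes

Under these beliefs, the certificate earns wage 17 and no certificate earns wage 10.
Talented: the certificate nets 17 − 1 = 16; no certificate nets 10. Talented prefers the certificate.
Ordinary: the certificate nets 17 − 13 = 4; no certificate nets 10. Ordinary prefers no certificate.
Neither type deviates, so the separating profile is an equilibrium.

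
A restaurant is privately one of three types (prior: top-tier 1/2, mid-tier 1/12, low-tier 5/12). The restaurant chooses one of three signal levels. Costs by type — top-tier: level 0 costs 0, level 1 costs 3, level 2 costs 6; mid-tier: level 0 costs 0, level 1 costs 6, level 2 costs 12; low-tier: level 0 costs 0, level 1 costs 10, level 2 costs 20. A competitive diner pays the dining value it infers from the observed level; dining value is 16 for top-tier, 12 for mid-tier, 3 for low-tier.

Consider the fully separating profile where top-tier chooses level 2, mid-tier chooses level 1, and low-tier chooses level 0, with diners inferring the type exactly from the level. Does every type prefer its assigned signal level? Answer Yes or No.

Separating price premiums: level 2 → 16, level 1 → 12, level 0 → 3.
top-tier (assigned level 2): level 0: 3 − 0 = 3; level 1: 12 − 3 = 9; level 2: 16 − 6 = 10. top-tier stays.
mid-tier (assigned level 1): level 0: 3 − 0 = 3; level 1: 12 − 6 = 6; level 2: 16 − 12 = 4. mid-tier stays.
low-tier (assigned level 0): level 0: 3 − 0 = 3; level 1: 12 − 10 = 2; level 2: 16 − 20 = -4. low-tier stays.
Every type prefers its assigned level; separation holds.

Yes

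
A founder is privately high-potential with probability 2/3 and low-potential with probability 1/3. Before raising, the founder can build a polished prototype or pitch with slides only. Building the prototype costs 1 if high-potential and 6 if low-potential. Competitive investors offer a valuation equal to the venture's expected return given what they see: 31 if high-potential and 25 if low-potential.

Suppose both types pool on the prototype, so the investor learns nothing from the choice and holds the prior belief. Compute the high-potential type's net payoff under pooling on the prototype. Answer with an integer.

28

Pooled valuation = 2/3·31 + 1/3·25 = 29.
high-potential pays cost 1 for the prototype, so net payoff = 29 − 1 = 28.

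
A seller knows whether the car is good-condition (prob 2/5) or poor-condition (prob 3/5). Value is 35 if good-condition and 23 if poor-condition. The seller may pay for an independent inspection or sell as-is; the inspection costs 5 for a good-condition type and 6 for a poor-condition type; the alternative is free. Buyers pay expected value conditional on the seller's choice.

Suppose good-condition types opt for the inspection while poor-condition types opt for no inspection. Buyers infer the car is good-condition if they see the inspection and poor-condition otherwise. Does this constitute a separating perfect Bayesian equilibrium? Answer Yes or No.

Under these beliefs, the inspection earns price 35 and no inspection earns price 23.
good-condition: the inspection nets 35 − 5 = 30; no inspection nets 23. good-condition prefers the inspection.
poor-condition: the inspection nets 35 − 6 = 29; no inspection nets 23. poor-condition would deviate to the inspection.
poor-condition has a profitable deviation, so the profile is not an equilibrium.

No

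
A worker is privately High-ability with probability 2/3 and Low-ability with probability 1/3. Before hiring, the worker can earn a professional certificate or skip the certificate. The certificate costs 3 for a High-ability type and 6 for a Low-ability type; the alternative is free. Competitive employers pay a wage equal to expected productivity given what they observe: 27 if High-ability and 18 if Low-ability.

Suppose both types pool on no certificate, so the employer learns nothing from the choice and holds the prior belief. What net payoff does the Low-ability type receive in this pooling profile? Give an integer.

24

Pooled wage = 2/3·27 + 1/3·18 = 24.
Low-ability pays no cost for no certificate, so net payoff = 24.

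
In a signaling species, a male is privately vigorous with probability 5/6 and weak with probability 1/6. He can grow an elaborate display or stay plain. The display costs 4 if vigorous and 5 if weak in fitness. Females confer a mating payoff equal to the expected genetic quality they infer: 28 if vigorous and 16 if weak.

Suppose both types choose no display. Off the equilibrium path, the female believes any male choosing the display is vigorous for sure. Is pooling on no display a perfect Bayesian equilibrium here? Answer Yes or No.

On path, the female holds the prior and pays 5/6·28 + 1/6·16 = 26. Off path (the display), believing vigorous, it pays 28.
vigorous: no display nets 26; the display nets 28 − 4 = 24. vigorous stays.
weak: no display nets 26; the display nets 28 − 5 = 23. weak stays.
No type deviates, so pooling is sustained.

Yes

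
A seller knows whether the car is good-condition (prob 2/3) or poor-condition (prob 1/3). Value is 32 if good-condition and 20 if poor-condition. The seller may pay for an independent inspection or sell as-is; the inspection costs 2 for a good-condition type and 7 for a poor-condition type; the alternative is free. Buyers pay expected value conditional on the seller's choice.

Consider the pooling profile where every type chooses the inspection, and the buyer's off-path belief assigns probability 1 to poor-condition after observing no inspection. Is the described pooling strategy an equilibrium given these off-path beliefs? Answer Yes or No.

On path, the buyer holds the prior and pays 2/3·32 + 1/3·20 = 28. Off path (no inspection), believing poor-condition, it pays 20.
good-condition: the inspection nets 28 − 2 = 26; no inspection nets 20. good-condition stays.
poor-condition: the inspection nets 28 − 7 = 21; no inspection nets 20. poor-condition stays.
No type deviates, so pooling is sustained.

Yes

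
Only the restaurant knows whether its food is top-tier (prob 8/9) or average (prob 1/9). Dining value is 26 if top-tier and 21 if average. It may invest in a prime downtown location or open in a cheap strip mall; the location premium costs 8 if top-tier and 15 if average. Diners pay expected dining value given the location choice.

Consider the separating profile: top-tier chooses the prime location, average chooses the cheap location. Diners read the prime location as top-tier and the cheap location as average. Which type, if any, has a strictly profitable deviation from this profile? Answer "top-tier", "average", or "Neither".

top-tier

The prime location pays 26; the cheap location pays 21.
top-tier: assigned the prime location, nets 26 − 8 = 18; deviating to the cheap location nets 21.
average: assigned the cheap location, nets 21; deviating to the prime location nets 26 − 15 = 11.
The top-tier type gains 3 by deviating.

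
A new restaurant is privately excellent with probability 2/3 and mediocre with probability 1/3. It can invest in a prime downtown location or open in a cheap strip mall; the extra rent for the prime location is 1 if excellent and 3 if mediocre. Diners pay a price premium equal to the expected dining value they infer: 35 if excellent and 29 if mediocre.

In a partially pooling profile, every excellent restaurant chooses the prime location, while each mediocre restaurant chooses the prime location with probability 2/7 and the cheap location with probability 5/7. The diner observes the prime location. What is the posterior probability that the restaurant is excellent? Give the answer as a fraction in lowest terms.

P(the prime location) = (2/3)·1 + (1/3)·(2/7) = 16/21.
By Bayes' rule, P(excellent | the prime location) = (2/3) / (16/21) = 7/8.

7/8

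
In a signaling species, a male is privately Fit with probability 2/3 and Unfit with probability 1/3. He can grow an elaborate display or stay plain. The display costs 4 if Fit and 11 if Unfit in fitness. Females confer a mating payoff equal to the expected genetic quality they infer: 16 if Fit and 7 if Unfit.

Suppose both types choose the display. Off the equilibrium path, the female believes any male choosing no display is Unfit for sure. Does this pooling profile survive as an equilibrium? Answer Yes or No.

No

On path, the female holds the prior and pays 2/3·16 + 1/3·7 = 13. Off path (no display), believing Unfit, it pays 7.
Fit: the display nets 13 − 4 = 9; no display nets 7. Fit stays.
Unfit: the display nets 13 − 11 = 2; no display nets 7. Unfit would deviate.
A type deviates, so pooling fails.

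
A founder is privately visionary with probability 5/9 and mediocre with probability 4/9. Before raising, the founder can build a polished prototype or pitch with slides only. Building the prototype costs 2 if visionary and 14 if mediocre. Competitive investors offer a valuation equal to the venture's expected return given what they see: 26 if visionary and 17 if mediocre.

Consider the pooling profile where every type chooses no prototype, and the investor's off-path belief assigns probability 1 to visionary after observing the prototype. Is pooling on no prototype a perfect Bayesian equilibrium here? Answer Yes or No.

No

On path, the investor holds the prior and pays 5/9·26 + 4/9·17 = 22. Off path (the prototype), believing visionary, it pays 26.
visionary: no prototype nets 22; the prototype nets 26 − 2 = 24. visionary would deviate.
mediocre: no prototype nets 22; the prototype nets 26 − 14 = 12. mediocre stays.
A type deviates, so pooling fails.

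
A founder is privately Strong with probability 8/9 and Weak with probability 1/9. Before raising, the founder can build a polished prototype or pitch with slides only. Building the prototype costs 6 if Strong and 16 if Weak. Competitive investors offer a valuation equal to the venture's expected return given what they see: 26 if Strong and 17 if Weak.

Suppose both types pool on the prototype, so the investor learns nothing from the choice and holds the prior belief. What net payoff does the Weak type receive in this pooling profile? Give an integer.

9

Pooled valuation = 8/9·26 + 1/9·17 = 25.
Weak pays cost 16 for the prototype, so net payoff = 25 − 16 = 9.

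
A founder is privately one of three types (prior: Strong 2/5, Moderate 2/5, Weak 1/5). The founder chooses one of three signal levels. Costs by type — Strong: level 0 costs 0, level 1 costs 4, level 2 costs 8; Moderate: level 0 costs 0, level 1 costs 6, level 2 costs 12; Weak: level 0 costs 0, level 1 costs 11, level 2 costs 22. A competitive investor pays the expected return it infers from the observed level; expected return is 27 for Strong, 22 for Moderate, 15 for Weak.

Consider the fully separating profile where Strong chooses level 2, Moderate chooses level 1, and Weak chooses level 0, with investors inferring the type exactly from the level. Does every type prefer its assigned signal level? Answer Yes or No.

Separating valuations: level 2 → 27, level 1 → 22, level 0 → 15.
Strong (assigned level 2): level 0: 15 − 0 = 15; level 1: 22 − 4 = 18; level 2: 27 − 8 = 19. Strong stays.
Moderate (assigned level 1): level 0: 15 − 0 = 15; level 1: 22 − 6 = 16; level 2: 27 − 12 = 15. Moderate stays.
Weak (assigned level 0): level 0: 15 − 0 = 15; level 1: 22 − 11 = 11; level 2: 27 − 22 = 5. Weak stays.
Every type prefers its assigned level; separation holds.

Yes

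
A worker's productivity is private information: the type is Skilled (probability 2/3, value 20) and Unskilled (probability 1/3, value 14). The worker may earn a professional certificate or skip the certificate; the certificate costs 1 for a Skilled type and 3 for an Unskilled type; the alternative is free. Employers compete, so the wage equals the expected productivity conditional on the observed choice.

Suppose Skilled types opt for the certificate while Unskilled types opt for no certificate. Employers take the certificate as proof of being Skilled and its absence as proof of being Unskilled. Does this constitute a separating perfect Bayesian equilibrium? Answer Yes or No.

Under these beliefs, the certificate earns wage 20 and no certificate earns wage 14.
Skilled: the certificate nets 20 − 1 = 19; no certificate nets 14. Skilled prefers the certificate.
Unskilled: the certificate nets 20 − 3 = 17; no certificate nets 14. Unskilled would deviate to the certificate.
Unskilled has a profitable deviation, so the profile is not an equilibrium.

No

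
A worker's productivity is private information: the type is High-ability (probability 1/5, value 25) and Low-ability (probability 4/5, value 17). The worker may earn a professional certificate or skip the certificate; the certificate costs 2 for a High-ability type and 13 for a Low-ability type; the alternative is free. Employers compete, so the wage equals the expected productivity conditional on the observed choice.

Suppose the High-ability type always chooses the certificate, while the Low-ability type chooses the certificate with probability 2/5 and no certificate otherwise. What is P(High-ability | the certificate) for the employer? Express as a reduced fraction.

5/13

P(the certificate) = (1/5)·1 + (4/5)·(2/5) = 13/25.
By Bayes' rule, P(High-ability | the certificate) = (1/5) / (13/25) = 5/13.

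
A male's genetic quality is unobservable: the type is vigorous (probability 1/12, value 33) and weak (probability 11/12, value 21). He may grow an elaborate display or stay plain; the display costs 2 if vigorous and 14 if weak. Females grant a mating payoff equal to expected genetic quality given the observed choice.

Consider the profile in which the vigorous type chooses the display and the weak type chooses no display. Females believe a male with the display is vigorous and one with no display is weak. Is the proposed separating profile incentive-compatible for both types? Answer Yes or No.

Under these beliefs, the display earns mating payoff 33 and no display earns mating payoff 21.
vigorous: the display nets 33 − 2 = 31; no display nets 21. vigorous prefers the display.
weak: the display nets 33 − 14 = 19; no display nets 21. weak prefers no display.
Neither type deviates, so the separating profile is an equilibrium.

Yes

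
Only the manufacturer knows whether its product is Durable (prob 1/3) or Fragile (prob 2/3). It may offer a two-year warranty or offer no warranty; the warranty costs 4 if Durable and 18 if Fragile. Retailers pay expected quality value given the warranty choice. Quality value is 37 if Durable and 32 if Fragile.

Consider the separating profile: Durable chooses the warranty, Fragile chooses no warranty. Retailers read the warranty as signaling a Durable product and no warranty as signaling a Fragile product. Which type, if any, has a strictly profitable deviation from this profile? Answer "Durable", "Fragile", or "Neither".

Neither

The warranty pays 37; no warranty pays 32.
Durable: assigned the warranty, nets 37 − 4 = 33; deviating to no warranty nets 32.
Fragile: assigned no warranty, nets 32; deviating to the warranty nets 37 − 18 = 19.
Both types strictly prefer their assigned action; no profitable deviation.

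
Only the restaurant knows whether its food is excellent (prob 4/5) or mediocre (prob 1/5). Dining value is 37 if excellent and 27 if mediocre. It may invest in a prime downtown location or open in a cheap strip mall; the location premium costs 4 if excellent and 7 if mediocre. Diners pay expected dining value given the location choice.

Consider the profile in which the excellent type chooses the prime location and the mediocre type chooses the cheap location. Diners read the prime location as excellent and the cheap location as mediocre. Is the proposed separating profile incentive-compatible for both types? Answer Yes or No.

No

Under these beliefs, the prime location earns price premium 37 and the cheap location earns price premium 27.
excellent: the prime location nets 37 − 4 = 33; the cheap location nets 27. excellent prefers the prime location.
mediocre: the prime location nets 37 − 7 = 30; the cheap location nets 27. mediocre would deviate to the prime location.
mediocre has a profitable deviation, so the profile is not an equilibrium.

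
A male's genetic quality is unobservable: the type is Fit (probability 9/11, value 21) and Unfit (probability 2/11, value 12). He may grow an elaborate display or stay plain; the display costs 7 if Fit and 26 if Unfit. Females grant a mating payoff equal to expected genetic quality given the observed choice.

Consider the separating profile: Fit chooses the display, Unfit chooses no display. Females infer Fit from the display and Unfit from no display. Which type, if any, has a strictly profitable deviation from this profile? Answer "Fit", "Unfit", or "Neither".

Neither

The display pays 21; no display pays 12.
Fit: assigned the display, nets 21 − 7 = 14; deviating to no display nets 12.
Unfit: assigned no display, nets 12; deviating to the display nets 21 − 26 = -5.
Both types strictly prefer their assigned action; no profitable deviation.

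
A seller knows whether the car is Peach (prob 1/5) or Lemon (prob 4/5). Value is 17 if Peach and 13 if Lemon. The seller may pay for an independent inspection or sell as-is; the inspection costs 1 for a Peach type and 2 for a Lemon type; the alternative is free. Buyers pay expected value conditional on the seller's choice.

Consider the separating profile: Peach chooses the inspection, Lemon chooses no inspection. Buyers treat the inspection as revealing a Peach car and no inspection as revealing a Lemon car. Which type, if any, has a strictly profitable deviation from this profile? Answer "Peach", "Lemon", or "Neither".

Lemon

The inspection pays 17; no inspection pays 13.
Peach: assigned the inspection, nets 17 − 1 = 16; deviating to no inspection nets 13.
Lemon: assigned no inspection, nets 13; deviating to the inspection nets 17 − 2 = 15.
The Lemon type gains 2 by deviating.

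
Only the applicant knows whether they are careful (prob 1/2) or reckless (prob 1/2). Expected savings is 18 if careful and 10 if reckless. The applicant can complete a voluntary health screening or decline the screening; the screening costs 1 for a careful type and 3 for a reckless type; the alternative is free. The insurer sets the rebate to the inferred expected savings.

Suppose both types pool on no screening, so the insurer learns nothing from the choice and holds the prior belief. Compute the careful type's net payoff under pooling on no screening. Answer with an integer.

14

Pooled rebate = 1/2·18 + 1/2·10 = 14.
careful pays no cost for no screening, so net payoff = 14.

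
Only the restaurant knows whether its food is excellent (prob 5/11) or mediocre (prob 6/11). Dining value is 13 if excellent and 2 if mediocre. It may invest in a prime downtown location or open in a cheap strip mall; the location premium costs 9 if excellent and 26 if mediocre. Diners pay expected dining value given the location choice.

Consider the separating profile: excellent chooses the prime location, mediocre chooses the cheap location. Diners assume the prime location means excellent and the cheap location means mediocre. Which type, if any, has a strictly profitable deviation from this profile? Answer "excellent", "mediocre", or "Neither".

The prime location pays 13; the cheap location pays 2.
excellent: assigned the prime location, nets 13 − 9 = 4; deviating to the cheap location nets 2.
mediocre: assigned the cheap location, nets 2; deviating to the prime location nets 13 − 26 = -13.
Both types strictly prefer their assigned action; no profitable deviation.

Neither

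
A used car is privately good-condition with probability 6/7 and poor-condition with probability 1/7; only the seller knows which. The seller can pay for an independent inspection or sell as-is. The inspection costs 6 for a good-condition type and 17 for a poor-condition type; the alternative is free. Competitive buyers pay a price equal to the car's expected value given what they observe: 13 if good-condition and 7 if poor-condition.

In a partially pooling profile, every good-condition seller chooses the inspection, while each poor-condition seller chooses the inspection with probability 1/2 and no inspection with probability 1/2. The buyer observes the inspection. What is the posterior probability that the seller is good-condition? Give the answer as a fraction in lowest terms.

P(the inspection) = (6/7)·1 + (1/7)·(1/2) = 13/14.
By Bayes' rule, P(good-condition | the inspection) = (6/7) / (13/14) = 12/13.

12/13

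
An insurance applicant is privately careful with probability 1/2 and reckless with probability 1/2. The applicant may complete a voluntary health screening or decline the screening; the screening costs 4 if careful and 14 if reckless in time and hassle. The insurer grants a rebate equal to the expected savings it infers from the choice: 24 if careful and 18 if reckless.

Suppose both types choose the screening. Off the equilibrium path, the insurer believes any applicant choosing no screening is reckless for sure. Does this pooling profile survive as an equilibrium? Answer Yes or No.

No

On path, the insurer holds the prior and pays 1/2·24 + 1/2·18 = 21. Off path (no screening), believing reckless, it pays 18.
careful: the screening nets 21 − 4 = 17; no screening nets 18. careful would deviate.
reckless: the screening nets 21 − 14 = 7; no screening nets 18. reckless would deviate.
A type deviates, so pooling fails.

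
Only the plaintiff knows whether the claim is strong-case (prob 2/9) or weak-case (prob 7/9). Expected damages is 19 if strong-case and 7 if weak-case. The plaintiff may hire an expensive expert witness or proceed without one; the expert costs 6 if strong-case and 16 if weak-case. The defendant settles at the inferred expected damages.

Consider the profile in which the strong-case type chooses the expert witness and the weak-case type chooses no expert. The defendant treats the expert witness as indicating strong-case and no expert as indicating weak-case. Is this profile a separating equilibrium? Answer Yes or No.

Yes

Under these beliefs, the expert witness earns settlement 19 and no expert earns settlement 7.
strong-case: the expert witness nets 19 − 6 = 13; no expert nets 7. strong-case prefers the expert witness.
weak-case: the expert witness nets 19 − 16 = 3; no expert nets 7. weak-case prefers no expert.
Neither type deviates, so the separating profile is an equilibrium.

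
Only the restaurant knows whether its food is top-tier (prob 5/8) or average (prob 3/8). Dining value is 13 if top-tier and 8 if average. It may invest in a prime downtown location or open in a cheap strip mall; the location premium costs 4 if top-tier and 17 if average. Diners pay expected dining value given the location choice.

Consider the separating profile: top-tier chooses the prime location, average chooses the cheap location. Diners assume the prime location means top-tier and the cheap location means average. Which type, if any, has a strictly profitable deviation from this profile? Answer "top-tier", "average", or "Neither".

Neither

The prime location pays 13; the cheap location pays 8.
top-tier: assigned the prime location, nets 13 − 4 = 9; deviating to the cheap location nets 8.
average: assigned the cheap location, nets 8; deviating to the prime location nets 13 − 17 = -4.
Both types strictly prefer their assigned action; no profitable deviation.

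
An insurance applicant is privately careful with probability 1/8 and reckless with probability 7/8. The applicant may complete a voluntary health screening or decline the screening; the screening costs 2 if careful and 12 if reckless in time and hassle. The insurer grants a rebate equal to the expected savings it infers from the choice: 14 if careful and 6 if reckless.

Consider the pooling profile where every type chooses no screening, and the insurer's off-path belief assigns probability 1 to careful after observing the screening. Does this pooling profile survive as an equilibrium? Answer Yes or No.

On path, the insurer holds the prior and pays 1/8·14 + 7/8·6 = 7. Off path (the screening), believing careful, it pays 14.
careful: no screening nets 7; the screening nets 14 − 2 = 12. careful would deviate.
reckless: no screening nets 7; the screening nets 14 − 12 = 2. reckless stays.
A type deviates, so pooling fails.

No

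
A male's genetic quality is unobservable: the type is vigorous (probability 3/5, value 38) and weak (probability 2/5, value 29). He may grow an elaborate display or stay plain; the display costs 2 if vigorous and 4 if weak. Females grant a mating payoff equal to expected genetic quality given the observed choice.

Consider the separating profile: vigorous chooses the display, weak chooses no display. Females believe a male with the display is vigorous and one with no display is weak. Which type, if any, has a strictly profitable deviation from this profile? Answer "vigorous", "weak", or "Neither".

The display pays 38; no display pays 29.
vigorous: assigned the display, nets 38 − 2 = 36; deviating to no display nets 29.
weak: assigned no display, nets 29; deviating to the display nets 38 − 4 = 34.
The weak type gains 5 by deviating.

weak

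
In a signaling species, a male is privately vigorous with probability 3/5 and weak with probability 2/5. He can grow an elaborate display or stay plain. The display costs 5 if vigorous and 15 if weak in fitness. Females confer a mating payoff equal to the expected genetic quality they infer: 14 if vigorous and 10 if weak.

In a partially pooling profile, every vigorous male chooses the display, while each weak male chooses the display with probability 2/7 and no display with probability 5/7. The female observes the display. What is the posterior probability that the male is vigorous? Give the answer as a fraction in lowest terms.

P(the display) = (3/5)·1 + (2/5)·(2/7) = 5/7.
By Bayes' rule, P(vigorous | the display) = (3/5) / (5/7) = 21/25.

21/25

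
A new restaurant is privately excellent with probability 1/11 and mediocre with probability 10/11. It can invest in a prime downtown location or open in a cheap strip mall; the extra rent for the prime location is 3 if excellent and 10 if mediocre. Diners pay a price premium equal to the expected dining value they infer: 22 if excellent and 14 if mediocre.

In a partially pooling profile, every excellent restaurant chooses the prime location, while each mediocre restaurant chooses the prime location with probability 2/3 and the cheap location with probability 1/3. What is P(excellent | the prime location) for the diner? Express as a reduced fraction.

P(the prime location) = (1/11)·1 + (10/11)·(2/3) = 23/33.
By Bayes' rule, P(excellent | the prime location) = (1/11) / (23/33) = 3/23.

3/23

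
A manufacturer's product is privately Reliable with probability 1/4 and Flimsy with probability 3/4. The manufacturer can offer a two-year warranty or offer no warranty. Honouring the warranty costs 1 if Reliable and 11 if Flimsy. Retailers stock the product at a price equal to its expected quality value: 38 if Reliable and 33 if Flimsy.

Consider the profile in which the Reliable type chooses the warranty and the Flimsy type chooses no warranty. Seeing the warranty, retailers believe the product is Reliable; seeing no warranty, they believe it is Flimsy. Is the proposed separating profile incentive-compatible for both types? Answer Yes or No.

Yes

Under these beliefs, the warranty earns price 38 and no warranty earns price 33.
Reliable: the warranty nets 38 − 1 = 37; no warranty nets 33. Reliable prefers the warranty.
Flimsy: the warranty nets 38 − 11 = 27; no warranty nets 33. Flimsy prefers no warranty.
Neither type deviates, so the separating profile is an equilibrium.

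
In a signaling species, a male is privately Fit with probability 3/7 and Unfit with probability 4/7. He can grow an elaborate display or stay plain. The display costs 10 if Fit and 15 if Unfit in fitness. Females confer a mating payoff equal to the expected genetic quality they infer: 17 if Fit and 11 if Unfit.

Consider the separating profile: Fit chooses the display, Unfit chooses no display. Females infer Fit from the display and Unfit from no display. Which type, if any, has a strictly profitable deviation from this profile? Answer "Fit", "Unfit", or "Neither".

The display pays 17; no display pays 11.
Fit: assigned the display, nets 17 − 10 = 7; deviating to no display nets 11.
Unfit: assigned no display, nets 11; deviating to the display nets 17 − 15 = 2.
The Fit type gains 4 by deviating.

Fit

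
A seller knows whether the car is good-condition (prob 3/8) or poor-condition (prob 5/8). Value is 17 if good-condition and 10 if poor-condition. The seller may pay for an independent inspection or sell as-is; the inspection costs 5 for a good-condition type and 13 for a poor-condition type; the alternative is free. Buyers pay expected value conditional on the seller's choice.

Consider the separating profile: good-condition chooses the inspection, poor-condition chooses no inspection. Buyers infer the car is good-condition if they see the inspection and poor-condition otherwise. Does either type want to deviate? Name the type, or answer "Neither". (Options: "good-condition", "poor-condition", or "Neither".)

The inspection pays 17; no inspection pays 10.
good-condition: assigned the inspection, nets 17 − 5 = 12; deviating to no inspection nets 10.
poor-condition: assigned no inspection, nets 10; deviating to the inspection nets 17 − 13 = 4.
Both types strictly prefer their assigned action; no profitable deviation.

Neither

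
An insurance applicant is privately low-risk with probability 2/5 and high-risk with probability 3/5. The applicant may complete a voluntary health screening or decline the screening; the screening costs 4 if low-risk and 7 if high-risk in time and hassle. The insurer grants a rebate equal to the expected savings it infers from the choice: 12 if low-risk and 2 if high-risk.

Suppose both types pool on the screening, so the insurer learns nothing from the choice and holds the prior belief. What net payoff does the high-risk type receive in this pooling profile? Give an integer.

Pooled rebate = 2/5·12 + 3/5·2 = 6.
high-risk pays cost 7 for the screening, so net payoff = 6 − 7 = -1.

-1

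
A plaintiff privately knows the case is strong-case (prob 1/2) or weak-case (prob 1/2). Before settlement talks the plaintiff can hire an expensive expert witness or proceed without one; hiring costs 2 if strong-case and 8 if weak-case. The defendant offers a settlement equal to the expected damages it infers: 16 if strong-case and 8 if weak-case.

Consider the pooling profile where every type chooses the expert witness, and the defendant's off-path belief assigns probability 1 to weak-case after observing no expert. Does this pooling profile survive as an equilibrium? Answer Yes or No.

No

On path, the defendant holds the prior and pays 1/2·16 + 1/2·8 = 12. Off path (no expert), believing weak-case, it pays 8.
strong-case: the expert witness nets 12 − 2 = 10; no expert nets 8. strong-case stays.
weak-case: the expert witness nets 12 − 8 = 4; no expert nets 8. weak-case would deviate.
A type deviates, so pooling fails.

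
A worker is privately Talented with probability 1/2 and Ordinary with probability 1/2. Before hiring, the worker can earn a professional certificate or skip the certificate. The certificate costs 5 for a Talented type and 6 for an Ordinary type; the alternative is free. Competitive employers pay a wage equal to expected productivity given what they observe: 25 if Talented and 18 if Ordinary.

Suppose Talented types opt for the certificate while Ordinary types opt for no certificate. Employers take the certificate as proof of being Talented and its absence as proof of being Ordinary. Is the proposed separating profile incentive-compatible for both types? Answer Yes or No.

No

Under these beliefs, the certificate earns wage 25 and no certificate earns wage 18.
Talented: the certificate nets 25 − 5 = 20; no certificate nets 18. Talented prefers the certificate.
Ordinary: the certificate nets 25 − 6 = 19; no certificate nets 18. Ordinary would deviate to the certificate.
Ordinary has a profitable deviation, so the profile is not an equilibrium.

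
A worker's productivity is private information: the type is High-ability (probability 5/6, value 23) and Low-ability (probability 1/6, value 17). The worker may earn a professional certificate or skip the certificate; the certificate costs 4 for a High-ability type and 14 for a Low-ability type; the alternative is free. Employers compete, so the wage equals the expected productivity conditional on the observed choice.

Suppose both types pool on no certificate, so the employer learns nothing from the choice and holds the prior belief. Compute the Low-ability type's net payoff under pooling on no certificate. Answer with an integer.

Pooled wage = 5/6·23 + 1/6·17 = 22.
Low-ability pays no cost for no certificate, so net payoff = 22.

22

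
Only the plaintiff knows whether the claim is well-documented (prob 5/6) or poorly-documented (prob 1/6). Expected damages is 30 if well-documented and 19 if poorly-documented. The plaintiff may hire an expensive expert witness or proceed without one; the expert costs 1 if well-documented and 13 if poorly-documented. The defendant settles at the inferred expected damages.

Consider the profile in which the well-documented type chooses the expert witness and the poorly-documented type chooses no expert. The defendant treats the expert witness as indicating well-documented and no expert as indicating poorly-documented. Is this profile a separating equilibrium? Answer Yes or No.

Under these beliefs, the expert witness earns settlement 30 and no expert earns settlement 19.
well-documented: the expert witness nets 30 − 1 = 29; no expert nets 19. well-documented prefers the expert witness.
poorly-documented: the expert witness nets 30 − 13 = 17; no expert nets 19. poorly-documented prefers no expert.
Neither type deviates, so the separating profile is an equilibrium.

Yes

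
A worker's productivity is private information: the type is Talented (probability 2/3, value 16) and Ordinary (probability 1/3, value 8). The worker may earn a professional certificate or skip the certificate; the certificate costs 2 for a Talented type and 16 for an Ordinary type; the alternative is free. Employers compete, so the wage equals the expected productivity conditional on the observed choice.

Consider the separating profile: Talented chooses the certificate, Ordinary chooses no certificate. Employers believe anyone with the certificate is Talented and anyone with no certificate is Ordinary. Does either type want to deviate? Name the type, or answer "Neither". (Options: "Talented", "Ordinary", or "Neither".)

The certificate pays 16; no certificate pays 8.
Talented: assigned the certificate, nets 16 − 2 = 14; deviating to no certificate nets 8.
Ordinary: assigned no certificate, nets 8; deviating to the certificate nets 16 − 16 = 0.
Both types strictly prefer their assigned action; no profitable deviation.

Neither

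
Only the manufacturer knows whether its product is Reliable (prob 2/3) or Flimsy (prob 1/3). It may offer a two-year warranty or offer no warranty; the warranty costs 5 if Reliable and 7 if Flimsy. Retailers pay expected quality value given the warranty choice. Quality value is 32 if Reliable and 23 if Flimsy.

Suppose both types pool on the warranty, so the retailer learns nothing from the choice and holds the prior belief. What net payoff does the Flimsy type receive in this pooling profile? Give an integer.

Pooled price = 2/3·32 + 1/3·23 = 29.
Flimsy pays cost 7 for the warranty, so net payoff = 29 − 7 = 22.

22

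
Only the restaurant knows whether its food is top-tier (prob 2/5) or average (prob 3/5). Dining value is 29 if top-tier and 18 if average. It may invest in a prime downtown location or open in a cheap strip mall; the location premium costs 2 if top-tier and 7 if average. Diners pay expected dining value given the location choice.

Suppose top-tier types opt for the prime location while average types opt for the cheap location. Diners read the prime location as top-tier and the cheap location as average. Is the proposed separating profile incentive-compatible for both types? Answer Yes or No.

No

Under these beliefs, the prime location earns price premium 29 and the cheap location earns price premium 18.
top-tier: the prime location nets 29 − 2 = 27; the cheap location nets 18. top-tier prefers the prime location.
average: the prime location nets 29 − 7 = 22; the cheap location nets 18. average would deviate to the prime location.
average has a profitable deviation, so the profile is not an equilibrium.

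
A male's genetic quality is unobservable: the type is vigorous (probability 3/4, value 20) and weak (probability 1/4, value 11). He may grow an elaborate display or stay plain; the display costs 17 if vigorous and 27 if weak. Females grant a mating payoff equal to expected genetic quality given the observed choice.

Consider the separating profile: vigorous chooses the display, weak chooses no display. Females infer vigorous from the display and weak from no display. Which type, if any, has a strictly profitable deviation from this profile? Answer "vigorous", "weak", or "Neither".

The display pays 20; no display pays 11.
vigorous: assigned the display, nets 20 − 17 = 3; deviating to no display nets 11.
weak: assigned no display, nets 11; deviating to the display nets 20 − 27 = -7.
The vigorous type gains 8 by deviating.

vigorous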